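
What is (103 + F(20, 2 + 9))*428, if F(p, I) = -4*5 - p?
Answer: 26964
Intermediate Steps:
F(p, I) = -20 - p
(103 + F(20, 2 + 9))*428 = (103 + (-20 - 1*20))*428 = (103 + (-20 - 20))*428 = (103 - 40)*428 = 63*428 = 26964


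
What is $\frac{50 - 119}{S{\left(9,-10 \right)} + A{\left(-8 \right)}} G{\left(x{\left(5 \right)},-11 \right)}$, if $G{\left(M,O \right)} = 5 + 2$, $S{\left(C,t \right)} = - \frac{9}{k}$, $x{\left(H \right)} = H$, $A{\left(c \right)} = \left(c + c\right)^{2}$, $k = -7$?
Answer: $- \frac{3381}{1801} \approx -1.8773$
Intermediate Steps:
$A{\left(c \right)} = 4 c^{2}$ ($A{\left(c \right)} = \left(2 c\right)^{2} = 4 c^{2}$)
$S{\left(C,t \right)} = \frac{9}{7}$ ($S{\left(C,t \right)} = - \frac{9}{-7} = \left(-9\right) \left(- \frac{1}{7}\right) = \frac{9}{7}$)
$G{\left(M,O \right)} = 7$
$\frac{50 - 119}{S{\left(9,-10 \right)} + A{\left(-8 \right)}} G{\left(x{\left(5 \right)},-11 \right)} = \frac{50 - 119}{\frac{9}{7} + 4 \left(-8\right)^{2}} \cdot 7 = - \frac{69}{\frac{9}{7} + 4 \cdot 64} \cdot 7 = - \frac{69}{\frac{9}{7} + 256} \cdot 7 = - \frac{69}{\frac{1801}{7}} \cdot 7 = \left(-69\right) \frac{7}{1801} \cdot 7 = \left(- \frac{483}{1801}\right) 7 = - \frac{3381}{1801}$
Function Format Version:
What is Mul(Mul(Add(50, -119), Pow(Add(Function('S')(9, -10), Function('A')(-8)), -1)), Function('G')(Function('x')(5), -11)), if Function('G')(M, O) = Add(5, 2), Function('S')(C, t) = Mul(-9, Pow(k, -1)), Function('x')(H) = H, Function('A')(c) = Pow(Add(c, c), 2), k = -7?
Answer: Rational(-3381, 1801) ≈ -1.8773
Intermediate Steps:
Function('A')(c) = Mul(4, Pow(c, 2)) (Function('A')(c) = Pow(Mul(2, c), 2) = Mul(4, Pow(c, 2)))
Function('S')(C, t) = Rational(9, 7) (Function('S')(C, t) = Mul(-9, Pow(-7, -1)) = Mul(-9, Rational(-1, 7)) = Rational(9, 7))
Function('G')(M, O) = 7
Mul(Mul(Add(50, -119), Pow(Add(Function('S')(9, -10), Function('A')(-8)), -1)), Function('G')(Function('x')(5), -11)) = Mul(Mul(Add(50, -119), Pow(Add(Rational(9, 7), Mul(4, Pow(-8, 2))), -1)), 7) = Mul(Mul(-69, Pow(Add(Rational(9, 7), Mul(4, 64)), -1)), 7) = Mul(Mul(-69, Pow(Add(Rational(9, 7), 256), -1)), 7) = Mul(Mul(-69, Pow(Rational(1801, 7), -1)), 7) = Mul(Mul(-69, Rational(7, 1801)), 7) = Mul(Rational(-483, 1801), 7) = Rational(-3381, 1801)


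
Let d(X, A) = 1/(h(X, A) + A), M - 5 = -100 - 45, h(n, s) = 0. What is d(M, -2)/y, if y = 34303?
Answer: -1/68606 ≈ -1.4576e-5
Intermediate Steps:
M = -140 (M = 5 + (-100 - 45) = 5 - 145 = -140)
d(X, A) = 1/A (d(X, A) = 1/(0 + A) = 1/A)
d(M, -2)/y = 1/(-2*34303) = -1/2*1/34303 = -1/68606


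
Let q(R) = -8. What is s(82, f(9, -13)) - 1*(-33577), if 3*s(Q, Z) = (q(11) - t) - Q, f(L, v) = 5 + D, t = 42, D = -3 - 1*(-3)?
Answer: 33533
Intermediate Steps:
D = 0 (D = -3 + 3 = 0)
f(L, v) = 5 (f(L, v) = 5 + 0 = 5)
s(Q, Z) = -50/3 - Q/3 (s(Q, Z) = ((-8 - 1*42) - Q)/3 = ((-8 - 42) - Q)/3 = (-50 - Q)/3 = -50/3 - Q/3)
s(82, f(9, -13)) - 1*(-33577) = (-50/3 - 1/3*82) - 1*(-33577) = (-50/3 - 82/3) + 33577 = -44 + 33577 = 33533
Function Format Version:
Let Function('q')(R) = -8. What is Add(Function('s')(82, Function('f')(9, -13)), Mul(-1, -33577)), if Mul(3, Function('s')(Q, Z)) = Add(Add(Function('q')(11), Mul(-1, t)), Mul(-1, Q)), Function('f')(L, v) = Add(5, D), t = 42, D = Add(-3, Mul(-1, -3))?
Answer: 33533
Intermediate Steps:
D = 0 (D = Add(-3, 3) = 0)
Function('f')(L, v) = 5 (Function('f')(L, v) = Add(5, 0) = 5)
Function('s')(Q, Z) = Add(Rational(-50, 3), Mul(Rational(-1, 3), Q)) (Function('s')(Q, Z) = Mul(Rational(1, 3), Add(Add(-8, Mul(-1, 42)), Mul(-1, Q))) = Mul(Rational(1, 3), Add(Add(-8, -42), Mul(-1, Q))) = Mul(Rational(1, 3), Add(-50, Mul(-1, Q))) = Add(Rational(-50, 3), Mul(Rational(-1, 3), Q)))
Add(Function('s')(82, Function('f')(9, -13)), Mul(-1, -33577)) = Add(Add(Rational(-50, 3), Mul(Rational(-1, 3), 82)), Mul(-1, -33577)) = Add(Add(Rational(-50, 3), Rational(-82, 3)), 33577) = Add(-44, 33577) = 33533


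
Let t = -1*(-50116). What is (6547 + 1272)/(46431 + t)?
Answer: 7819/96547 ≈ 0.080986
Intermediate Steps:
t = 50116
(6547 + 1272)/(46431 + t) = (6547 + 1272)/(46431 + 50116) = 7819/96547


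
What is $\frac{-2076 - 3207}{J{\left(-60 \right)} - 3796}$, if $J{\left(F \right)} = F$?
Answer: $\frac{5283}{3856} \approx 1.3701$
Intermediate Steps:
$\frac{-2076 - 3207}{J{\left(-60 \right)} - 3796} = \frac{-2076 - 3207}{-60 - 3796} = - \frac{5283}{-60 - 3796} = - \frac{5283}{-3856} = \left(-5283\right) \left(- \frac{1}{3856}\right) = \frac{5283}{3856}$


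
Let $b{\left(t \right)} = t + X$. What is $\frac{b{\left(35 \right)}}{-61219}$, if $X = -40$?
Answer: $\frac{5}{61219} \approx 8.1674 \cdot 10^{-5}$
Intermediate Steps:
$b{\left(t \right)} = -40 + t$ ($b{\left(t \right)} = t - 40 = -40 + t$)
$\frac{b{\left(35 \right)}}{-61219} = \frac{-40 + 35}{-61219} = \left(-5\right) \left(- \frac{1}{61219}\right) = \frac{5}{61219}$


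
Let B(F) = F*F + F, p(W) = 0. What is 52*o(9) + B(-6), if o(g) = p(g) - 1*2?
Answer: -74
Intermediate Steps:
B(F) = F + F² (B(F) = F² + F = F + F²)
o(g) = -2 (o(g) = 0 - 1*2 = 0 - 2 = -2)
52*o(9) + B(-6) = 52*(-2) - 6*(1 - 6) = -104 - 6*(-5) = -104 + 30 = -74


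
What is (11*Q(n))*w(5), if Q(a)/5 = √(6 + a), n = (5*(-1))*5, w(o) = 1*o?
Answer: 275*I*√19 ≈ 1198.7*I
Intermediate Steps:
w(o) = o
n = -25 (n = -5*5 = -25)
Q(a) = 5*√(6 + a)
(11*Q(n))*w(5) = (11*(5*√(6 - 25)))*5 = (11*(5*√(-19)))*5 = (11*(5*(I*√19)))*5 = (11*(5*I*√19))*5 = (55*I*√19)*5 = 275*I*√19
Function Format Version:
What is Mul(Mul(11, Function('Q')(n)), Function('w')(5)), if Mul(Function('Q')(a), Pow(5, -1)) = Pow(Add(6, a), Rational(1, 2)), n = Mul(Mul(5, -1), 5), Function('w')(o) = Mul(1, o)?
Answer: Mul(275, I, Pow(19, Rational(1, 2))) ≈ Mul(1198.7, I)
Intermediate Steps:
Function('w')(o) = o
n = -25 (n = Mul(-5, 5) = -25)
Function('Q')(a) = Mul(5, Pow(Add(6, a), Rational(1, 2)))
Mul(Mul(11, Function('Q')(n)), Function('w')(5)) = Mul(Mul(11, Mul(5, Pow(Add(6, -25), Rational(1, 2)))), 5) = Mul(Mul(11, Mul(5, Pow(-19, Rational(1, 2)))), 5) = Mul(Mul(11, Mul(5, Mul(I, Pow(19, Rational(1, 2))))), 5) = Mul(Mul(11, Mul(5, I, Pow(19, Rational(1, 2)))), 5) = Mul(Mul(55, I, Pow(19, Rational(1, 2))), 5) = Mul(275, I, Pow(19, Rational(1, 2)))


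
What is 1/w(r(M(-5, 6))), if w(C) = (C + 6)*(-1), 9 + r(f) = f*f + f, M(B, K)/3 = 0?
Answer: ⅓ ≈ 0.33333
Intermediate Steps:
M(B, K) = 0 (M(B, K) = 3*0 = 0)
r(f) = -9 + f + f² (r(f) = -9 + (f*f + f) = -9 + (f² + f) = -9 + (f + f²) = -9 + f + f²)
w(C) = -6 - C (w(C) = (6 + C)*(-1) = -6 - C)
1/w(r(M(-5, 6))) = 1/(-6 - (-9 + 0 + 0²)) = 1/(-6 - (-9 + 0 + 0)) = 1/(-6 - 1*(-9)) = 1/(-6 + 9) = 1/3 = ⅓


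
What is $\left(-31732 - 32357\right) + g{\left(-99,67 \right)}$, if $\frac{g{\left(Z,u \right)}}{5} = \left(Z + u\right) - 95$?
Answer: $-64724$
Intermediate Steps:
$g{\left(Z,u \right)} = -475 + 5 Z + 5 u$ ($g{\left(Z,u \right)} = 5 \left(\left(Z + u\right) - 95\right) = 5 \left(-95 + Z + u\right) = -475 + 5 Z + 5 u$)
$\left(-31732 - 32357\right) + g{\left(-99,67 \right)} = \left(-31732 - 32357\right) + \left(-475 + 5 \left(-99\right) + 5 \cdot 67\right) = -64089 - 635 = -64724$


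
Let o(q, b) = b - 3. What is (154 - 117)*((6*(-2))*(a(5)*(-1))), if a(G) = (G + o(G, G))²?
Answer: 21756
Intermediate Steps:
o(q, b) = -3 + b
a(G) = (-3 + 2*G)² (a(G) = (G + (-3 + G))² = (-3 + 2*G)²)
(154 - 117)*((6*(-2))*(a(5)*(-1))) = (154 - 117)*((6*(-2))*((-3 + 2*5)²*(-1))) = 37*(-12*(-3 + 10)²*(-1)) = 37*(-12*7²*(-1)) = 37*(-588*(-1)) = 37*(-12*(-49)) = 37*588 = 21756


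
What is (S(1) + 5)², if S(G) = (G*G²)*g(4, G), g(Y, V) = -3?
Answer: 4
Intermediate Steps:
S(G) = -3*G³ (S(G) = (G*G²)*(-3) = G³*(-3) = -3*G³)
(S(1) + 5)² = (-3*1³ + 5)² = (-3*1 + 5)² = (-3 + 5)² = 2² = 4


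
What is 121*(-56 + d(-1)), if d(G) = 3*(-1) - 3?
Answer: -7502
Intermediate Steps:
d(G) = -6 (d(G) = -3 - 3 = -6)
121*(-56 + d(-1)) = 121*(-56 - 6) = 121*(-62) = -7502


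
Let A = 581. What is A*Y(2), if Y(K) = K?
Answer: 1162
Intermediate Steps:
A*Y(2) = 581*2 = 1162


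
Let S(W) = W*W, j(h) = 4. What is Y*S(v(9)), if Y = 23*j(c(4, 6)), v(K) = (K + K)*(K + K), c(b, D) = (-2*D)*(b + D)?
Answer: 9657792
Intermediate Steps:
c(b, D) = -2*D*(D + b) (c(b, D) = (-2*D)*(D + b) = -2*D*(D + b))
v(K) = 4*K² (v(K) = (2*K)*(2*K) = 4*K²)
Y = 92 (Y = 23*4 = 92)
S(W) = W²
Y*S(v(9)) = 92*(4*9²)² = 92*(4*81)² = 92*324² = 92*104976 = 9657792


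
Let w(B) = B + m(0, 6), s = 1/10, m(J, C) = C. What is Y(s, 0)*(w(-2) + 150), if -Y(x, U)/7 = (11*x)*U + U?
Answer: 0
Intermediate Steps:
s = ⅒ ≈ 0.10000
w(B) = 6 + B (w(B) = B + 6 = 6 + B)
Y(x, U) = -7*U - 77*U*x (Y(x, U) = -7*((11*x)*U + U) = -7*(11*U*x + U) = -7*(U + 11*U*x) = -7*U - 77*U*x)
Y(s, 0)*(w(-2) + 150) = (-7*0*(1 + 11*(⅒)))*((6 - 2) + 150) = (-7*0*(1 + 11/10))*(4 + 150) = -7*0*21/10*154 = 0*154 = 0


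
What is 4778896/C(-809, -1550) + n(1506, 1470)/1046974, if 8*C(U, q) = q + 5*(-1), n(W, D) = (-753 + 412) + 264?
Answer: -40027039005367/1628044570 ≈ -24586.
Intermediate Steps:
n(W, D) = -77 (n(W, D) = -341 + 264 = -77)
C(U, q) = -5/8 + q/8 (C(U, q) = (q + 5*(-1))/8 = (q - 5)/8 = (-5 + q)/8 = -5/8 + q/8)
4778896/C(-809, -1550) + n(1506, 1470)/1046974 = 4778896/(-5/8 + (1/8)*(-1550)) - 77/1046974 = 4778896/(-5/8 - 775/4) - 77*1/1046974 = 4778896/(-1555/8) - 77/1046974 = 4778896*(-8/1555) - 77/1046974 = -38231168/1555 - 77/1046974 = -40027039005367/1628044570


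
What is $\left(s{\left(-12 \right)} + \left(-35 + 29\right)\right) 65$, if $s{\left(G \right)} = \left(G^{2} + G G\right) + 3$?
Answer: $18525$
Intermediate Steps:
$s{\left(G \right)} = 3 + 2 G^{2}$ ($s{\left(G \right)} = \left(G^{2} + G^{2}\right) + 3 = 2 G^{2} + 3 = 3 + 2 G^{2}$)
$\left(s{\left(-12 \right)} + \left(-35 + 29\right)\right) 65 = \left(\left(3 + 2 \left(-12\right)^{2}\right) + \left(-35 + 29\right)\right) 65 = \left(\left(3 + 2 \cdot 144\right) - 6\right) 65 = \left(\left(3 + 288\right) - 6\right) 65 = \left(291 - 6\right) 65 = 285 \cdot 65 = 18525$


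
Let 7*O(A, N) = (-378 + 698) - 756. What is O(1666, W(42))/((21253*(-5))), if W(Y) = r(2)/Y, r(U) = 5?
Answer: 436/743855 ≈ 0.00058614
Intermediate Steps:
W(Y) = 5/Y
O(A, N) = -436/7 (O(A, N) = ((-378 + 698) - 756)/7 = (320 - 756)/7 = (1/7)*(-436) = -436/7)
O(1666, W(42))/((21253*(-5))) = -436/(7*(21253*(-5))) = -436/7/(-106265) = -436/7*(-1/106265) = 436/743855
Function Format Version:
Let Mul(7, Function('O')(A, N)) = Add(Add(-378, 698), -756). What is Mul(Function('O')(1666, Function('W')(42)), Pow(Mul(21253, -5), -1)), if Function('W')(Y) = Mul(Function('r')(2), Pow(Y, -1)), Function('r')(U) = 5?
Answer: Rational(436, 743855) ≈ 0.00058614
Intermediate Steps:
Function('W')(Y) = Mul(5, Pow(Y, -1))
Function('O')(A, N) = Rational(-436, 7) (Function('O')(A, N) = Mul(Rational(1, 7), Add(Add(-378, 698), -756)) = Mul(Rational(1, 7), Add(320, -756)) = Mul(Rational(1, 7), -436) = Rational(-436, 7))
Mul(Function('O')(1666, Function('W')(42)), Pow(Mul(21253, -5), -1)) = Mul(Rational(-436, 7), Pow(Mul(21253, -5), -1)) = Mul(Rational(-436, 7), Pow(-106265, -1)) = Mul(Rational(-436, 7), Rational(-1, 106265)) = Rational(436, 743855)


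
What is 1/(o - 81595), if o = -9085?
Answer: -1/90680 ≈ -1.1028e-5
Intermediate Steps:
1/(o - 81595) = 1/(-9085 - 81595) = 1/(-90680) = -1/90680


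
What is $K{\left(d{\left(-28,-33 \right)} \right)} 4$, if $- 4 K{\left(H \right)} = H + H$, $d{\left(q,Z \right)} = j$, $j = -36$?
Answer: $72$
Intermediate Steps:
$d{\left(q,Z \right)} = -36$
$K{\left(H \right)} = - \frac{H}{2}$ ($K{\left(H \right)} = - \frac{H + H}{4} = - \frac{2 H}{4} = - \frac{H}{2}$)
$K{\left(d{\left(-28,-33 \right)} \right)} 4 = \left(- \frac{1}{2}\right) \left(-36\right) 4 = 18 \cdot 4 = 72$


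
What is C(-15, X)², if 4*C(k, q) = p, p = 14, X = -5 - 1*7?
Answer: 49/4 ≈ 12.250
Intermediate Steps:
X = -12 (X = -5 - 7 = -12)
C(k, q) = 7/2 (C(k, q) = (¼)*14 = 7/2)
C(-15, X)² = (7/2)² = 49/4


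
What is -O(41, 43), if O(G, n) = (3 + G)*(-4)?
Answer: 176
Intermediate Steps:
O(G, n) = -12 - 4*G
-O(41, 43) = -(-12 - 4*41) = -(-12 - 164) = -1*(-176) = 176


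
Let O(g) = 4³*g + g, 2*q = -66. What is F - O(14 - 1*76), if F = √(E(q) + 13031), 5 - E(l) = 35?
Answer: 4030 + √13001 ≈ 4144.0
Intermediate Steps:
q = -33 (q = (½)*(-66) = -33)
E(l) = -30 (E(l) = 5 - 1*35 = 5 - 35 = -30)
O(g) = 65*g (O(g) = 64*g + g = 65*g)
F = √13001 (F = √(-30 + 13031) = √13001 ≈ 114.02)
F - O(14 - 1*76) = √13001 - 65*(14 - 1*76) = √13001 - 65*(14 - 76) = √13001 - 65*(-62) = √13001 - 1*(-4030) = √13001 + 4030 = 4030 + √13001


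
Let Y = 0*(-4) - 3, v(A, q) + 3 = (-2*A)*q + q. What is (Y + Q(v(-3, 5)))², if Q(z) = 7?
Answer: 16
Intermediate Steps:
v(A, q) = -3 + q - 2*A*q (v(A, q) = -3 + ((-2*A)*q + q) = -3 + (-2*A*q + q) = -3 + (q - 2*A*q) = -3 + q - 2*A*q)
Y = -3 (Y = 0 - 3 = -3)
(Y + Q(v(-3, 5)))² = (-3 + 7)² = 4² = 16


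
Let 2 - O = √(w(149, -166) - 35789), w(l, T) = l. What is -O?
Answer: -2 + 18*I*√110 ≈ -2.0 + 188.79*I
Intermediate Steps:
O = 2 - 18*I*√110 (O = 2 - √(149 - 35789) = 2 - √(-35640) = 2 - 18*I*√110 ≈ 2.0 - 188.79*I)
-O = -(2 - 18*I*√110) = -2 + 18*I*√110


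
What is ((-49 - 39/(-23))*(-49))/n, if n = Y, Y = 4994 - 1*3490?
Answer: 1666/1081 ≈ 1.5412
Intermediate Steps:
Y = 1504 (Y = 4994 - 3490 = 1504)
n = 1504
((-49 - 39/(-23))*(-49))/n = ((-49 - 39/(-23))*(-49))/1504 = ((-49 - 39*(-1/23))*(-49))*(1/1504) = ((-49 + 39/23)*(-49))*(1/1504) = -1088/23*(-49)*(1/1504) = (53312/23)*(1/1504) = 1666/1081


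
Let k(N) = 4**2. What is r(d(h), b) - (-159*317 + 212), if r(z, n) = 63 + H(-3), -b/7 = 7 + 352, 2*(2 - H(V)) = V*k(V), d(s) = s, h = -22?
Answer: 50280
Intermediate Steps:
k(N) = 16
H(V) = 2 - 8*V (H(V) = 2 - V*16/2 = 2 - 8*V)
b = -2513 (b = -7*(7 + 352) = -7*359 = -2513)
r(z, n) = 89 (r(z, n) = 63 + (2 - 8*(-3)) = 63 + (2 + 24) = 63 + 26 = 89)
r(d(h), b) - (-159*317 + 212) = 89 - (-159*317 + 212) = 89 - (-50403 + 212) = 89 - 1*(-50191) = 89 + 50191 = 50280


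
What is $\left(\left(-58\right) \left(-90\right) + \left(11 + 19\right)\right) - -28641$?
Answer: $33891$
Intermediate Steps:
$\left(\left(-58\right) \left(-90\right) + \left(11 + 19\right)\right) - -28641 = \left(5220 + 30\right) + 28641 = 5250 + 28641 = 33891$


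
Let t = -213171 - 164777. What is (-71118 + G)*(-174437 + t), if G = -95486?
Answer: 92029550540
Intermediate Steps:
t = -377948
(-71118 + G)*(-174437 + t) = (-71118 - 95486)*(-174437 - 377948) = -166604*(-552385) = 92029550540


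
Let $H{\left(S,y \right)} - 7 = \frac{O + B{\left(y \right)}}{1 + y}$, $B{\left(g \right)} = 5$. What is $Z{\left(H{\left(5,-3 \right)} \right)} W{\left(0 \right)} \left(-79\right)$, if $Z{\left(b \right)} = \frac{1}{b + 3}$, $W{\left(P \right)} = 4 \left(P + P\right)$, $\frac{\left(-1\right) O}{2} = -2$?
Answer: $0$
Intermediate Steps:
$O = 4$ ($O = \left(-2\right) \left(-2\right) = 4$)
$H{\left(S,y \right)} = 7 + \frac{9}{1 + y}$ ($H{\left(S,y \right)} = 7 + \frac{4 + 5}{1 + y} = 7 + \frac{9}{1 + y}$)
$W{\left(P \right)} = 8 P$ ($W{\left(P \right)} = 4 \cdot 2 P = 8 P$)
$Z{\left(b \right)} = \frac{1}{3 + b}$
$Z{\left(H{\left(5,-3 \right)} \right)} W{\left(0 \right)} \left(-79\right) = \frac{8 \cdot 0}{3 + \frac{16 + 7 \left(-3\right)}{1 - 3}} \left(-79\right) = \frac{1}{3 + \frac{16 - 21}{-2}} \cdot 0 \left(-79\right) = \frac{1}{3 - - \frac{5}{2}} \cdot 0 \left(-79\right) = \frac{1}{3 + \frac{5}{2}} \cdot 0 \left(-79\right) = \frac{1}{\frac{11}{2}} \cdot 0 \left(-79\right) = \frac{2}{11} \cdot 0 \left(-79\right) = 0 \left(-79\right) = 0$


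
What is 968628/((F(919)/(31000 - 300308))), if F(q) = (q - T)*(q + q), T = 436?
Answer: -43476544904/147959 ≈ -2.9384e+5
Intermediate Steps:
F(q) = 2*q*(-436 + q) (F(q) = (q - 1*436)*(q + q) = (q - 436)*(2*q) = (-436 + q)*(2*q) = 2*q*(-436 + q))
968628/((F(919)/(31000 - 300308))) = 968628/(((2*919*(-436 + 919))/(31000 - 300308))) = 968628/(((2*919*483)/(-269308))) = 968628/((887754*(-1/269308))) = 968628/(-443877/134654) = 968628*(-134654/443877) = -43476544904/147959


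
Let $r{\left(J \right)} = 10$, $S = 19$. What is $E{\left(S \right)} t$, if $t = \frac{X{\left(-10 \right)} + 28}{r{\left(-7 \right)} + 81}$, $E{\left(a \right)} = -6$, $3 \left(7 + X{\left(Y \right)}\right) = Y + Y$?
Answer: $- \frac{86}{91} \approx -0.94506$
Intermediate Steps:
$X{\left(Y \right)} = -7 + \frac{2 Y}{3}$ ($X{\left(Y \right)} = -7 + \frac{Y + Y}{3} = -7 + \frac{2 Y}{3}$)
$t = \frac{43}{273}$ ($t = \frac{\left(-7 + \frac{2}{3} \left(-10\right)\right) + 28}{10 + 81} = \frac{\left(-7 - \frac{20}{3}\right) + 28}{91} = \left(- \frac{41}{3} + 28\right) \frac{1}{91} = \frac{43}{3} \cdot \frac{1}{91} = \frac{43}{273} \approx 0.15751$)
$E{\left(S \right)} t = \left(-6\right) \frac{43}{273} = - \frac{86}{91}$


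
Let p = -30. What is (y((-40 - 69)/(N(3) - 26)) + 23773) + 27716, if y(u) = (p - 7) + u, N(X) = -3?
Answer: 1492217/29 ≈ 51456.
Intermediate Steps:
y(u) = -37 + u (y(u) = (-30 - 7) + u = -37 + u)
(y((-40 - 69)/(N(3) - 26)) + 23773) + 27716 = ((-37 + (-40 - 69)/(-3 - 26)) + 23773) + 27716 = ((-37 - 109/(-29)) + 23773) + 27716 = ((-37 - 109*(-1/29)) + 23773) + 27716 = ((-37 + 109/29) + 23773) + 27716 = (-964/29 + 23773) + 27716 = 688453/29 + 27716 = 1492217/29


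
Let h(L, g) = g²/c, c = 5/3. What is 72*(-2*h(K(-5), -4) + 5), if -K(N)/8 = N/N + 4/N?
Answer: -5112/5 ≈ -1022.4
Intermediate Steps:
c = 5/3 (c = 5*(⅓) = 5/3 ≈ 1.6667)
K(N) = -8 - 32/N (K(N) = -8*(N/N + 4/N) = -8*(1 + 4/N) = -8 - 32/N)
h(L, g) = 3*g²/5 (h(L, g) = g²/(5/3) = g²*(⅗) = 3*g²/5)
72*(-2*h(K(-5), -4) + 5) = 72*(-6*(-4)²/5 + 5) = 72*(-6*16/5 + 5) = 72*(-2*48/5 + 5) = 72*(-96/5 + 5) = 72*(-71/5) = -5112/5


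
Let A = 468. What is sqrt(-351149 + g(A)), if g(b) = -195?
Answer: 4*I*sqrt(21959) ≈ 592.74*I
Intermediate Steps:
sqrt(-351149 + g(A)) = sqrt(-351149 - 195) = sqrt(-351344) = 4*I*sqrt(21959)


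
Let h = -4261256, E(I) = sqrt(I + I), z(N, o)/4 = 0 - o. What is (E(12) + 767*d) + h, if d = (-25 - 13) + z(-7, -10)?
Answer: -4259722 + 2*sqrt(6) ≈ -4.2597e+6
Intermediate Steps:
z(N, o) = -4*o (z(N, o) = 4*(0 - o) = 4*(-o) = -4*o)
E(I) = sqrt(2)*sqrt(I) (E(I) = sqrt(2*I) = sqrt(2)*sqrt(I))
d = 2 (d = (-25 - 13) - 4*(-10) = -38 + 40 = 2)
(E(12) + 767*d) + h = (sqrt(2)*sqrt(12) + 767*2) - 4261256 = (sqrt(2)*(2*sqrt(3)) + 1534) - 4261256 = (2*sqrt(6) + 1534) - 4261256 = (1534 + 2*sqrt(6)) - 4261256 = -4259722 + 2*sqrt(6)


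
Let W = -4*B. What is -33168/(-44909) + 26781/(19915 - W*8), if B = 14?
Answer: 1878107913/914481967 ≈ 2.0537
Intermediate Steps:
W = -56 (W = -4*14 = -56)
-33168/(-44909) + 26781/(19915 - W*8) = -33168/(-44909) + 26781/(19915 - (-56)*8) = -33168*(-1/44909) + 26781/(19915 - 1*(-448)) = 33168/44909 + 26781/(19915 + 448) = 33168/44909 + 26781/20363 = 1878107913/914481967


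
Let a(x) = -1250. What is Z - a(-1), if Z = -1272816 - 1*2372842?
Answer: -3644408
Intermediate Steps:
Z = -3645658 (Z = -1272816 - 2372842 = -3645658)
Z - a(-1) = -3645658 - 1*(-1250) = -3645658 + 1250 = -3644408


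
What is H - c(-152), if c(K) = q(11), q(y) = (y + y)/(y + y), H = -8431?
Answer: -8432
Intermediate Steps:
q(y) = 1 (q(y) = (2*y)/((2*y)) = (2*y)*(1/(2*y)) = 1)
c(K) = 1
H - c(-152) = -8431 - 1*1 = -8431 - 1 = -8432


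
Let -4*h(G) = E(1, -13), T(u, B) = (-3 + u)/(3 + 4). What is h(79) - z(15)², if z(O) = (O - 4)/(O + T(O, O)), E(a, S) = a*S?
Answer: 154241/54756 ≈ 2.8169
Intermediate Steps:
T(u, B) = -3/7 + u/7 (T(u, B) = (-3 + u)/7 = (-3 + u)*(⅐) = -3/7 + u/7)
E(a, S) = S*a
h(G) = 13/4 (h(G) = -(-13)/4 = -¼*(-13) = 13/4)
z(O) = (-4 + O)/(-3/7 + 8*O/7) (z(O) = (O - 4)/(O + (-3/7 + O/7)) = (-4 + O)/(-3/7 + 8*O/7))
h(79) - z(15)² = 13/4 - (7*(-4 + 15)/(-3 + 8*15))² = 13/4 - (7*11/(-3 + 120))² = 13/4 - (7*11/117)² = 13/4 - (7*(1/117)*11)² = 13/4 - (77/117)² = 13/4 - 1*5929/13689 = 13/4 - 5929/13689 = 154241/54756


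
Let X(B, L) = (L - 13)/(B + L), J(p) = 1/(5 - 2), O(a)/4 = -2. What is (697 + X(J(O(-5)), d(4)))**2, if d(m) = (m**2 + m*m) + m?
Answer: 5782385764/11881 ≈ 4.8669e+5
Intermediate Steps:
O(a) = -8 (O(a) = 4*(-2) = -8)
d(m) = m + 2*m**2 (d(m) = (m**2 + m**2) + m = 2*m**2 + m = m + 2*m**2)
J(p) = 1/3
X(B, L) = (-13 + L)/(B + L)
(697 + X(J(O(-5)), d(4)))**2 = (697 + (-13 + 4*(1 + 2*4))/(1/3 + 4*(1 + 2*4)))**2 = (697 + (-13 + 4*(1 + 8))/(1/3 + 4*(1 + 8)))**2 = (697 + (-13 + 4*9)/(1/3 + 4*9))**2 = (697 + (-13 + 36)/(1/3 + 36))**2 = (697 + 23/(109/3))**2 = (697 + (3/109)*23)**2 = (697 + 69/109)**2 = (76042/109)**2 = 5782385764/11881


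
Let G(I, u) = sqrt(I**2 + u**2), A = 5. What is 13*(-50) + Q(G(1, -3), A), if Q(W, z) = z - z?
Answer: -650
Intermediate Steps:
Q(W, z) = 0
13*(-50) + Q(G(1, -3), A) = 13*(-50) + 0 = -650 + 0 = -650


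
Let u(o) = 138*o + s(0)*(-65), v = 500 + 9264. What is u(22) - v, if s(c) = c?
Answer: -6728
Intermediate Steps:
v = 9764
u(o) = 138*o (u(o) = 138*o + 0*(-65) = 138*o + 0 = 138*o)
u(22) - v = 138*22 - 1*9764 = 3036 - 9764 = -6728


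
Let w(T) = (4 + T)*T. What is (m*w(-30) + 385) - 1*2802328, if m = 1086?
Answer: -1954863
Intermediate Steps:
w(T) = T*(4 + T)
(m*w(-30) + 385) - 1*2802328 = (1086*(-30*(4 - 30)) + 385) - 1*2802328 = (1086*(-30*(-26)) + 385) - 2802328 = (1086*780 + 385) - 2802328 = (847080 + 385) - 2802328 = 847465 - 2802328 = -1954863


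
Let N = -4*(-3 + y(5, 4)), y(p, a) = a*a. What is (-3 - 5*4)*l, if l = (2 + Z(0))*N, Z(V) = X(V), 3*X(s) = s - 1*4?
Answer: 2392/3 ≈ 797.33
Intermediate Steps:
X(s) = -4/3 + s/3 (X(s) = (s - 1*4)/3 = (s - 4)/3 = (-4 + s)/3 = -4/3 + s/3)
Z(V) = -4/3 + V/3
y(p, a) = a**2
N = -52 (N = -4*(-3 + 4**2) = -4*(-3 + 16) = -4*13 = -52)
l = -104/3 (l = (2 + (-4/3 + (1/3)*0))*(-52) = (2 + (-4/3 + 0))*(-52) = (2 - 4/3)*(-52) = (2/3)*(-52) = -104/3 ≈ -34.667)
(-3 - 5*4)*l = (-3 - 5*4)*(-104/3) = (-3 - 20)*(-104/3) = -23*(-104/3) = 2392/3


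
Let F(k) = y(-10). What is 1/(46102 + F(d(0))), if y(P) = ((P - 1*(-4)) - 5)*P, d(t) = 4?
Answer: 1/46212 ≈ 2.1639e-5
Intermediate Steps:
y(P) = P*(-1 + P) (y(P) = ((P + 4) - 5)*P = ((4 + P) - 5)*P = (-1 + P)*P = P*(-1 + P))
F(k) = 110 (F(k) = -10*(-1 - 10) = -10*(-11) = 110)
1/(46102 + F(d(0))) = 1/(46102 + 110) = 1/46212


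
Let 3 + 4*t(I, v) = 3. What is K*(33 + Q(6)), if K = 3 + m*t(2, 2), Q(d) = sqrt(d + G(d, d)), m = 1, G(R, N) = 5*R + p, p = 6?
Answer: 99 + 3*sqrt(42) ≈ 118.44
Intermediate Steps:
t(I, v) = 0 (t(I, v) = -3/4 + (1/4)*3 = -3/4 + 3/4 = 0)
G(R, N) = 6 + 5*R (G(R, N) = 5*R + 6 = 6 + 5*R)
Q(d) = sqrt(6 + 6*d) (Q(d) = sqrt(d + (6 + 5*d)) = sqrt(6 + 6*d))
K = 3 (K = 3 + 1*0 = 3 + 0 = 3)
K*(33 + Q(6)) = 3*(33 + sqrt(6 + 6*6)) = 3*(33 + sqrt(6 + 36)) = 3*(33 + sqrt(42)) = 99 + 3*sqrt(42)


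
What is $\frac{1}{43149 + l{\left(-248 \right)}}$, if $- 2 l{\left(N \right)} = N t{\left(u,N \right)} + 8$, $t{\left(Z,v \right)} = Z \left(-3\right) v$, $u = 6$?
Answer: $\frac{1}{596681} \approx 1.6759 \cdot 10^{-6}$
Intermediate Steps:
$t{\left(Z,v \right)} = - 3 Z v$
$l{\left(N \right)} = -4 + 9 N^{2}$ ($l{\left(N \right)} = - \frac{N \left(\left(-3\right) 6 N\right) + 8}{2} = - \frac{N \left(- 18 N\right) + 8}{2} = - \frac{- 18 N^{2} + 8}{2} = - \frac{8 - 18 N^{2}}{2} = -4 + 9 N^{2}$)
$\frac{1}{43149 + l{\left(-248 \right)}} = \frac{1}{43149 - \left(4 - 9 \left(-248\right)^{2}\right)} = \frac{1}{43149 + \left(-4 + 9 \cdot 61504\right)} = \frac{1}{43149 + \left(-4 + 553536\right)} = \frac{1}{43149 + 553532} = \frac{1}{596681}$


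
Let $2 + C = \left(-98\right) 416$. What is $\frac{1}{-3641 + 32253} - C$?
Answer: $\frac{1166511241}{28612} \approx 40770.0$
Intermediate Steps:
$C = -40770$ ($C = -2 - 40768 = -40770$)
$\frac{1}{-3641 + 32253} - C = \frac{1}{-3641 + 32253} - -40770 = \frac{1}{28612} + 40770 = \frac{1166511241}{28612}$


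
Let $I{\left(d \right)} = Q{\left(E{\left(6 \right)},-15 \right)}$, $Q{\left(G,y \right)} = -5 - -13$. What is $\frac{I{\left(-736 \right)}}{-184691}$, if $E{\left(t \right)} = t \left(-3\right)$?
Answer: $- \frac{8}{184691} \approx -4.3316 \cdot 10^{-5}$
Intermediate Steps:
$E{\left(t \right)} = - 3 t$
$Q{\left(G,y \right)} = 8$ ($Q{\left(G,y \right)} = -5 + 13 = 8$)
$I{\left(d \right)} = 8$
$\frac{I{\left(-736 \right)}}{-184691} = \frac{8}{-184691} = 8 \left(- \frac{1}{184691}\right) = - \frac{8}{184691}$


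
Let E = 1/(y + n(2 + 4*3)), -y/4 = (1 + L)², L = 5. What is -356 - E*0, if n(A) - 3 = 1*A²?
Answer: -356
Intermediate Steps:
y = -144 (y = -4*(1 + 5)² = -4*6² = -4*36 = -144)
n(A) = 3 + A² (n(A) = 3 + 1*A² = 3 + A²)
E = 1/55 (E = 1/(-144 + (3 + (2 + 4*3)²)) = 1/(-144 + (3 + (2 + 12)²)) = 1/(-144 + (3 + 14²)) = 1/(-144 + (3 + 196)) = 1/(-144 + 199) = 1/55 ≈ 0.018182)
-356 - E*0 = -356 - 0/55 = -356 - 1*0 = -356 + 0 = -356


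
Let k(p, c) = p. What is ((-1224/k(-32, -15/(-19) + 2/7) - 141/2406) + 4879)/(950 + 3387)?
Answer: 7887175/6956548 ≈ 1.1338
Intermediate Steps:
((-1224/k(-32, -15/(-19) + 2/7) - 141/2406) + 4879)/(950 + 3387) = ((-1224/(-32) - 141/2406) + 4879)/(950 + 3387) = ((-1224*(-1/32) - 141*1/2406) + 4879)/4337 = ((153/4 - 47/802) + 4879)*(1/4337) = (61259/1604 + 4879)*(1/4337) = (7887175/1604)*(1/4337) = 7887175/6956548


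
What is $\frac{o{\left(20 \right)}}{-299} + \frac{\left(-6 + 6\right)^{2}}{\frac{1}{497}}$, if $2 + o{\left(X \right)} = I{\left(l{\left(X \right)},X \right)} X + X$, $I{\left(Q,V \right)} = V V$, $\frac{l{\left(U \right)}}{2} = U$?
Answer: $- \frac{8018}{299} \approx -26.816$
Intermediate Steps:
$l{\left(U \right)} = 2 U$
$I{\left(Q,V \right)} = V^{2}$
$o{\left(X \right)} = -2 + X + X^{3}$ ($o{\left(X \right)} = -2 + \left(X^{2} X + X\right) = -2 + \left(X^{3} + X\right) = -2 + \left(X + X^{3}\right) = -2 + X + X^{3}$)
$\frac{o{\left(20 \right)}}{-299} + \frac{\left(-6 + 6\right)^{2}}{\frac{1}{497}} = \frac{-2 + 20 + 20^{3}}{-299} + \frac{\left(-6 + 6\right)^{2}}{\frac{1}{497}} = \left(-2 + 20 + 8000\right) \left(- \frac{1}{299}\right) + 0^{2} \frac{1}{\frac{1}{497}} = 8018 \left(- \frac{1}{299}\right) + 0 \cdot 497 = - \frac{8018}{299} + 0 = - \frac{8018}{299}$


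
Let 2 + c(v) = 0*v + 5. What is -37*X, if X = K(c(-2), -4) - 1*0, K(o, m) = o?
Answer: -111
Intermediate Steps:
c(v) = 3 (c(v) = -2 + (0*v + 5) = -2 + (0 + 5) = -2 + 5 = 3)
X = 3 (X = 3 - 1*0 = 3 + 0 = 3)
-37*X = -37*3 = -111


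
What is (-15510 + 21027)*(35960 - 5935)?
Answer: 165647925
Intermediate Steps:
(-15510 + 21027)*(35960 - 5935) = 5517*30025 = 165647925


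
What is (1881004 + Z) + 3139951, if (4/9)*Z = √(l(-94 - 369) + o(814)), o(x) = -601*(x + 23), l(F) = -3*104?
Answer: 5020955 + 9*I*√503349/4 ≈ 5.021e+6 + 1596.3*I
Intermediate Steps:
l(F) = -312
o(x) = -13823 - 601*x (o(x) = -601*(23 + x) = -13823 - 601*x)
Z = 9*I*√503349/4 (Z = 9*√(-312 + (-13823 - 601*814))/4 = 9*√(-312 + (-13823 - 489214))/4 = 9*√(-312 - 503037)/4 = 9*√(-503349)/4 = 9*(I*√503349)/4 = 9*I*√503349/4 ≈ 1596.3*I)
(1881004 + Z) + 3139951 = (1881004 + 9*I*√503349/4) + 3139951 = 5020955 + 9*I*√503349/4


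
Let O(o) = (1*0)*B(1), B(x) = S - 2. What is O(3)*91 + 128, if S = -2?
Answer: 128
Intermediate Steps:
B(x) = -4 (B(x) = -2 - 2 = -4)
O(o) = 0 (O(o) = (1*0)*(-4) = 0*(-4) = 0)
O(3)*91 + 128 = 0*91 + 128 = 0 + 128 = 128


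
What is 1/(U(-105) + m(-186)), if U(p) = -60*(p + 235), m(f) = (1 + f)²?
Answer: 1/26425 ≈ 3.7843e-5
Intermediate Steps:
U(p) = -14100 - 60*p (U(p) = -60*(235 + p) = -14100 - 60*p)
1/(U(-105) + m(-186)) = 1/((-14100 - 60*(-105)) + (1 - 186)²) = 1/((-14100 + 6300) + (-185)²) = 1/(-7800 + 34225) = 1/26425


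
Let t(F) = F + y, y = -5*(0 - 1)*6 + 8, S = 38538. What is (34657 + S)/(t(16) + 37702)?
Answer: 73195/37756 ≈ 1.9386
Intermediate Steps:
y = 38 (y = -5*(-1)*6 + 8 = 5*6 + 8 = 30 + 8 = 38)
t(F) = 38 + F (t(F) = F + 38 = 38 + F)
(34657 + S)/(t(16) + 37702) = (34657 + 38538)/((38 + 16) + 37702) = 73195/(54 + 37702) = 73195/37756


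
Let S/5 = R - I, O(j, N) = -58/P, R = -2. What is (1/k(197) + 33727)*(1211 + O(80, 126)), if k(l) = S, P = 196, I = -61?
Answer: 10004188063/245 ≈ 4.0833e+7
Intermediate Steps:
O(j, N) = -29/98 (O(j, N) = -58/196 = -58*1/196 = -29/98)
S = 295 (S = 5*(-2 - 1*(-61)) = 5*(-2 + 61) = 5*59 = 295)
k(l) = 295
(1/k(197) + 33727)*(1211 + O(80, 126)) = (1/295 + 33727)*(1211 - 29/98) = (1/295 + 33727)*(118649/98) = (9949466/295)*(118649/98) = 10004188063/245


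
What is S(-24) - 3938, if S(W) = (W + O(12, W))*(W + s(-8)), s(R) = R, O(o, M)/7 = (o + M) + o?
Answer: -3170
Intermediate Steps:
O(o, M) = 7*M + 14*o (O(o, M) = 7*((o + M) + o) = 7*((M + o) + o) = 7*(M + 2*o) = 7*M + 14*o)
S(W) = (-8 + W)*(168 + 8*W) (S(W) = (W + (7*W + 14*12))*(W - 8) = (W + (7*W + 168))*(-8 + W) = (W + (168 + 7*W))*(-8 + W) = (168 + 8*W)*(-8 + W) = (-8 + W)*(168 + 8*W))
S(-24) - 3938 = (-1344 + 8*(-24)² + 104*(-24)) - 3938 = (-1344 + 8*576 - 2496) - 3938 = (-1344 + 4608 - 2496) - 3938 = 768 - 3938 = -3170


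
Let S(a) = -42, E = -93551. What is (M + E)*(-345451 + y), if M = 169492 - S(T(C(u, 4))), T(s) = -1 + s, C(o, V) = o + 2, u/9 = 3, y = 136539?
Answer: -15873760496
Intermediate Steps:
u = 27 (u = 9*3 = 27)
C(o, V) = 2 + o
M = 169534 (M = 169492 - 1*(-42) = 169492 + 42 = 169534)
(M + E)*(-345451 + y) = (169534 - 93551)*(-345451 + 136539) = 75983*(-208912) = -15873760496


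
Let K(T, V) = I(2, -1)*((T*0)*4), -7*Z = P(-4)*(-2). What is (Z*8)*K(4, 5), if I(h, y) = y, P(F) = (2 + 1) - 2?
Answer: 0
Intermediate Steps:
P(F) = 1 (P(F) = 3 - 2 = 1)
Z = 2/7 (Z = -(-2)/7 = -⅐*(-2) = 2/7 ≈ 0.28571)
K(T, V) = 0 (K(T, V) = -T*0*4 = -0*4 = -1*0 = 0)
(Z*8)*K(4, 5) = ((2/7)*8)*0 = (16/7)*0 = 0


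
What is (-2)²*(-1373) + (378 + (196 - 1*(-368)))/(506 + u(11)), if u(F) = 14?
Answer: -1427449/260 ≈ -5490.2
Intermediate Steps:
(-2)²*(-1373) + (378 + (196 - 1*(-368)))/(506 + u(11)) = (-2)²*(-1373) + (378 + (196 - 1*(-368)))/(506 + 14) = 4*(-1373) + (378 + (196 + 368))/520 = -5492 + (378 + 564)*(1/520) = -5492 + 942*(1/520) = -5492 + 471/260 = -1427449/260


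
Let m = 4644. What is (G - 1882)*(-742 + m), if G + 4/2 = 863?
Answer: -3983942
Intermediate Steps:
G = 861 (G = -2 + 863 = 861)
(G - 1882)*(-742 + m) = (861 - 1882)*(-742 + 4644) = -1021*3902 = -3983942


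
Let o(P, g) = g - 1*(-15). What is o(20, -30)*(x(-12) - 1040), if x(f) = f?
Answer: 15780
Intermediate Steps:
o(P, g) = 15 + g (o(P, g) = g + 15 = 15 + g)
o(20, -30)*(x(-12) - 1040) = (15 - 30)*(-12 - 1040) = -15*(-1052) = 15780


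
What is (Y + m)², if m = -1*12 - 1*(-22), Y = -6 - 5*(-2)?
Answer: 196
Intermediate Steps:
Y = 4 (Y = -6 + 10 = 4)
m = 10 (m = -12 + 22 = 10)
(Y + m)² = (4 + 10)² = 14² = 196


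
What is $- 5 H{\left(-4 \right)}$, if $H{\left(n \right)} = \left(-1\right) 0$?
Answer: $0$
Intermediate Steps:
$H{\left(n \right)} = 0$
$- 5 H{\left(-4 \right)} = \left(-5\right) 0 = 0$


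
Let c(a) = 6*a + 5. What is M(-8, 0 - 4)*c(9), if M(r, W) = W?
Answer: -236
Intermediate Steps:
c(a) = 5 + 6*a
M(-8, 0 - 4)*c(9) = (0 - 4)*(5 + 6*9) = -4*(5 + 54) = -4*59 = -236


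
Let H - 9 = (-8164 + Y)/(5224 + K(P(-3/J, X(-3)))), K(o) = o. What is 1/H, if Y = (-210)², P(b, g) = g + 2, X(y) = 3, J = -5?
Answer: 5229/82997 ≈ 0.063002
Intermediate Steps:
P(b, g) = 2 + g
Y = 44100
H = 82997/5229 (H = 9 + (-8164 + 44100)/(5224 + (2 + 3)) = 9 + 35936/(5224 + 5) = 9 + 35936/5229 = 82997/5229 ≈ 15.872)
1/H = 1/(82997/5229) = 5229/82997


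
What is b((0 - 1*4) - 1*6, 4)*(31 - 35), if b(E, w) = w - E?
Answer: -56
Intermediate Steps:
b((0 - 1*4) - 1*6, 4)*(31 - 35) = (4 - ((0 - 1*4) - 1*6))*(31 - 35) = (4 - ((0 - 4) - 6))*(-4) = (4 - (-4 - 6))*(-4) = (4 - 1*(-10))*(-4) = (4 + 10)*(-4) = 14*(-4) = -56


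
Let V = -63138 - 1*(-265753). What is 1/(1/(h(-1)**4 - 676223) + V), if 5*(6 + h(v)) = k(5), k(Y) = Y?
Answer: 675598/136886288769 ≈ 4.9355e-6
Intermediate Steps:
h(v) = -5 (h(v) = -6 + (1/5)*5 = -6 + 1 = -5)
V = 202615 (V = -63138 + 265753 = 202615)
1/(1/(h(-1)**4 - 676223) + V) = 1/(1/((-5)**4 - 676223) + 202615) = 1/(1/(625 - 676223) + 202615) = 1/(1/(-675598) + 202615) = 1/(-1/675598 + 202615) = 1/(136886288769/675598) = 675598/136886288769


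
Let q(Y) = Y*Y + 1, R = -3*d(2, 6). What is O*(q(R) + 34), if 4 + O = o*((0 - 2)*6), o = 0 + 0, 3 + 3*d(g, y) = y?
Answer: -176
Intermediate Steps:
d(g, y) = -1 + y/3
o = 0
R = -3 (R = -3*(-1 + (1/3)*6) = -3*(-1 + 2) = -3*1 = -3)
q(Y) = 1 + Y**2 (q(Y) = Y**2 + 1 = 1 + Y**2)
O = -4 (O = -4 + 0*((0 - 2)*6) = -4 + 0*(-2*6) = -4 + 0*(-12) = -4 + 0 = -4)
O*(q(R) + 34) = -4*((1 + (-3)**2) + 34) = -4*((1 + 9) + 34) = -4*(10 + 34) = -4*44 = -176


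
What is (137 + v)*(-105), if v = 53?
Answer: -19950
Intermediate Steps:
(137 + v)*(-105) = (137 + 53)*(-105) = 190*(-105) = -19950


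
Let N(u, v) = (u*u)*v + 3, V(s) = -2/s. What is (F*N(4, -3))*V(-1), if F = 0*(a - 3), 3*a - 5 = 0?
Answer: 0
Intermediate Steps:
a = 5/3 (a = 5/3 + (⅓)*0 = 5/3 + 0 = 5/3 ≈ 1.6667)
F = 0 (F = 0*(5/3 - 3) = 0*(-4/3) = 0)
N(u, v) = 3 + v*u² (N(u, v) = u²*v + 3 = v*u² + 3 = 3 + v*u²)
(F*N(4, -3))*V(-1) = (0*(3 - 3*4²))*(-2/(-1)) = (0*(3 - 3*16))*(-2*(-1)) = (0*(3 - 48))*2 = (0*(-45))*2 = 0*2 = 0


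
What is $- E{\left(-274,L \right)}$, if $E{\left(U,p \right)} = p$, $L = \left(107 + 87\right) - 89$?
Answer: $-105$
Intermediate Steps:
$L = 105$ ($L = 194 - 89 = 105$)
$- E{\left(-274,L \right)} = \left(-1\right) 105 = -105$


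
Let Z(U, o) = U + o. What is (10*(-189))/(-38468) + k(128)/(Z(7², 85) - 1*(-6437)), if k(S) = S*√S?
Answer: 945/19234 + 1024*√2/6571 ≈ 0.26952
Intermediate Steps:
k(S) = S^(3/2)
(10*(-189))/(-38468) + k(128)/(Z(7², 85) - 1*(-6437)) = (10*(-189))/(-38468) + 128^(3/2)/((7² + 85) - 1*(-6437)) = -1890*(-1/38468) + (1024*√2)/((49 + 85) + 6437) = 945/19234 + (1024*√2)/(134 + 6437) = 945/19234 + (1024*√2)/6571 = 945/19234 + (1024*√2)*(1/6571) = 945/19234 + 1024*√2/6571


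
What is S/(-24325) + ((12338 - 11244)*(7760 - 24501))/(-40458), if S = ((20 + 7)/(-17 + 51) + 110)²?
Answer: 257214232685719/568833411300 ≈ 452.18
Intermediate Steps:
S = 14190289/1156 (S = (27/34 + 110)² = (3767/34)² = 14190289/1156 ≈ 12275.)
S/(-24325) + ((12338 - 11244)*(7760 - 24501))/(-40458) = (14190289/1156)/(-24325) + ((12338 - 11244)*(7760 - 24501))/(-40458) = (14190289/1156)*(-1/24325) + (1094*(-16741))*(-1/40458) = -14190289/28119700 - 18314654*(-1/40458) = -14190289/28119700 + 9157327/20229 = 257214232685719/568833411300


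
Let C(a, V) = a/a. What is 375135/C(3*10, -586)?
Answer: 375135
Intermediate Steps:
C(a, V) = 1
375135/C(3*10, -586) = 375135/1 = 375135*1 = 375135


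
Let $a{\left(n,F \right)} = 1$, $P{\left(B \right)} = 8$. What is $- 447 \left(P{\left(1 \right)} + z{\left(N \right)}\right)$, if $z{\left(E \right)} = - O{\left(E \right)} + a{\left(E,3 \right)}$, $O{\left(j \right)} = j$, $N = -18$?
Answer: $-12069$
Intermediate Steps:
$z{\left(E \right)} = 1 - E$ ($z{\left(E \right)} = - E + 1 = 1 - E$)
$- 447 \left(P{\left(1 \right)} + z{\left(N \right)}\right) = - 447 \left(8 + \left(1 - -18\right)\right) = - 447 \left(8 + \left(1 + 18\right)\right) = - 447 \left(8 + 19\right) = \left(-447\right) 27 = -12069$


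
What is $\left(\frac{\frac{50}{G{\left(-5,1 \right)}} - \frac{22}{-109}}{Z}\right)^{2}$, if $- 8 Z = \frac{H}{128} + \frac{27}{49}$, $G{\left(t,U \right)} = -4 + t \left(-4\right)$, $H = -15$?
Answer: $\frac{36784516120576}{9773892769} \approx 3763.5$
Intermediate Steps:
$G{\left(t,U \right)} = -4 - 4 t$
$Z = - \frac{2721}{50176}$ ($Z = - \frac{- \frac{15}{128} + \frac{27}{49}}{8} = \left(- \frac{1}{8}\right) \frac{2721}{6272} = - \frac{2721}{50176} \approx -0.054229$)
$\left(\frac{\frac{50}{G{\left(-5,1 \right)}} - \frac{22}{-109}}{Z}\right)^{2} = \left(\frac{\frac{50}{-4 - -20} - \frac{22}{-109}}{- \frac{2721}{50176}}\right)^{2} = \left(\left(\frac{50}{-4 + 20} - - \frac{22}{109}\right) \left(- \frac{50176}{2721}\right)\right)^{2} = \left(\left(\frac{50}{16} + \frac{22}{109}\right) \left(- \frac{50176}{2721}\right)\right)^{2} = \left(\left(50 \cdot \frac{1}{16} + \frac{22}{109}\right) \left(- \frac{50176}{2721}\right)\right)^{2} = \left(\left(\frac{25}{8} + \frac{22}{109}\right) \left(- \frac{50176}{2721}\right)\right)^{2} = \left(\frac{2901}{872} \left(- \frac{50176}{2721}\right)\right)^{2} = \left(- \frac{6065024}{98863}\right)^{2} = \frac{36784516120576}{9773892769}$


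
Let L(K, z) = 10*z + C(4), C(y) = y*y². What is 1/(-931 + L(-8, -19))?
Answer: -1/1057 ≈ -0.00094607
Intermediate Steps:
C(y) = y³
L(K, z) = 64 + 10*z (L(K, z) = 10*z + 4³ = 10*z + 64 = 64 + 10*z)
1/(-931 + L(-8, -19)) = 1/(-931 + (64 + 10*(-19))) = 1/(-931 + (64 - 190)) = 1/(-931 - 126) = 1/(-1057) = -1/1057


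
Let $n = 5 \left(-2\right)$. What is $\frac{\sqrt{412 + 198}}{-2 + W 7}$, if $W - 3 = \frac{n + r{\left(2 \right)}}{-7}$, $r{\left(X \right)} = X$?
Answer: $\frac{\sqrt{610}}{27} \approx 0.91475$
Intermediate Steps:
$n = -10$
$W = \frac{29}{7}$ ($W = 3 + \frac{-10 + 2}{-7} = 3 - - \frac{8}{7} = 3 + \frac{8}{7} = \frac{29}{7} \approx 4.1429$)
$\frac{\sqrt{412 + 198}}{-2 + W 7} = \frac{\sqrt{412 + 198}}{-2 + \frac{29}{7} \cdot 7} = \frac{\sqrt{610}}{-2 + 29} = \frac{\sqrt{610}}{27}$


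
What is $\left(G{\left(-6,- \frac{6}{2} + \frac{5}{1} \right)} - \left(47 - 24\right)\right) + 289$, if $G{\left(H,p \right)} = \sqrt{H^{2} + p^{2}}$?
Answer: $266 + 2 \sqrt{10} \approx 272.32$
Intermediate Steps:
$\left(G{\left(-6,- \frac{6}{2} + \frac{5}{1} \right)} - \left(47 - 24\right)\right) + 289 = \left(\sqrt{\left(-6\right)^{2} + \left(- \frac{6}{2} + \frac{5}{1}\right)^{2}} - \left(47 - 24\right)\right) + 289 = \left(\sqrt{36 + \left(\left(-6\right) \frac{1}{2} + 5 \cdot 1\right)^{2}} - 23\right) + 289 = \left(\sqrt{36 + \left(-3 + 5\right)^{2}} - 23\right) + 289 = \left(\sqrt{36 + 2^{2}} + \left(-40 + 17\right)\right) + 289 = \left(\sqrt{36 + 4} - 23\right) + 289 = \left(\sqrt{40} - 23\right) + 289 = \left(2 \sqrt{10} - 23\right) + 289 = \left(-23 + 2 \sqrt{10}\right) + 289 = 266 + 2 \sqrt{10}$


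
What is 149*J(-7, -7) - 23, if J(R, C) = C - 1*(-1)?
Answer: -917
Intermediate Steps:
J(R, C) = 1 + C (J(R, C) = C + 1 = 1 + C)
149*J(-7, -7) - 23 = 149*(1 - 7) - 23 = 149*(-6) - 23 = -894 - 23 = -917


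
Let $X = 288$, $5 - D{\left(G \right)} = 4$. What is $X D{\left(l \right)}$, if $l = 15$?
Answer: $288$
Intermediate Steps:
$D{\left(G \right)} = 1$ ($D{\left(G \right)} = 5 - 4 = 1$)
$X D{\left(l \right)} = 288 \cdot 1 = 288$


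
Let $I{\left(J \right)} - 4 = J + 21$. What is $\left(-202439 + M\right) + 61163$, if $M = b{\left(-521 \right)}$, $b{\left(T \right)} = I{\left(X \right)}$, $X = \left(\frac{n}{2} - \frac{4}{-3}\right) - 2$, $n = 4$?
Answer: $- \frac{423749}{3} \approx -1.4125 \cdot 10^{5}$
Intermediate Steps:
$X = \frac{4}{3}$ ($X = \left(\frac{4}{2} - \frac{4}{-3}\right) - 2 = \left(4 \cdot \frac{1}{2} - - \frac{4}{3}\right) - 2 = \left(2 + \frac{4}{3}\right) - 2 = \frac{10}{3} - 2 = \frac{4}{3} \approx 1.3333$)
$I{\left(J \right)} = 25 + J$ ($I{\left(J \right)} = 4 + \left(J + 21\right) = 4 + \left(21 + J\right) = 25 + J$)
$b{\left(T \right)} = \frac{79}{3}$ ($b{\left(T \right)} = 25 + \frac{4}{3} = \frac{79}{3}$)
$M = \frac{79}{3} \approx 26.333$
$\left(-202439 + M\right) + 61163 = \left(-202439 + \frac{79}{3}\right) + 61163 = - \frac{607238}{3} + 61163 = - \frac{423749}{3}$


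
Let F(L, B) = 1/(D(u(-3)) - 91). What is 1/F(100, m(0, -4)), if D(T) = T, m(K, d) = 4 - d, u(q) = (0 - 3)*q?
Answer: -82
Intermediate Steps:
u(q) = -3*q
m(K, d) = 4 - d
F(L, B) = -1/82 (F(L, B) = 1/(-3*(-3) - 91) = 1/(9 - 91) = 1/(-82) = -1/82)
1/F(100, m(0, -4)) = 1/(-1/82) = -82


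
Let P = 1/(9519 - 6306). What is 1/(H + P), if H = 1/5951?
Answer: 19120563/9164 ≈ 2086.5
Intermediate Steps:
H = 1/5951 ≈ 0.00016804
P = 1/3213 ≈ 0.00031124
1/(H + P) = 1/(1/5951 + 1/3213) = 1/(9164/19120563) = 19120563/9164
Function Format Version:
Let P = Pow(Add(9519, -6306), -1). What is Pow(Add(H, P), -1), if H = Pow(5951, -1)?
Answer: Rational(19120563, 9164) ≈ 2086.5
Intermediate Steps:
H = Rational(1, 5951) ≈ 0.00016804
P = Rational(1, 3213) (P = Pow(3213, -1) = Rational(1, 3213) ≈ 0.00031124)
Pow(Add(H, P), -1) = Pow(Add(Rational(1, 5951), Rational(1, 3213)), -1) = Pow(Rational(9164, 19120563), -1) = Rational(19120563, 9164)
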